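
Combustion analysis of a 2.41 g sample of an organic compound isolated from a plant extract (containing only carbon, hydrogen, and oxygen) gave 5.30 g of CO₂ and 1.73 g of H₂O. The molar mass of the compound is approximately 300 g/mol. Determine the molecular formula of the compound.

C15H24O6

mol C = 5.30 g CO₂ ÷ 44.009 g/mol = 0.1204 mol
mol H = 2 × 1.73 g H₂O ÷ 18.015 g/mol = 0.1921 mol
mass O = 2.41 − (1.446 + 0.1936) = 0.7699 g → mol O = 0.7699 ÷ 15.999 = 0.04812 mol
Divide by the smallest (0.04812 mol): C 2.503, H 3.991, O 1.000
Multiplying each by 2 gives whole numbers: C 5.01, H 7.98, O 2.00
Empirical formula: C5H8O2
Empirical-formula mass = 100.12 g/mol; 300 ÷ 100.12 ≈ 3, so the molecular formula is C15H24O6.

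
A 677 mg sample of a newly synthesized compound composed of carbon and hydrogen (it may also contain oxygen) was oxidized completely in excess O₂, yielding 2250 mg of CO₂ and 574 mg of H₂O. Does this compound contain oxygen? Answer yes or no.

mol C = 2.25 g CO₂ ÷ 44.009 g/mol = 0.05113 mol
mol H = 2 × 0.574 g H₂O ÷ 18.015 g/mol = 0.06372 mol
C and H together account for 0.6783 g — essentially the entire 0.677 g sample — so the compound contains no oxygen.

no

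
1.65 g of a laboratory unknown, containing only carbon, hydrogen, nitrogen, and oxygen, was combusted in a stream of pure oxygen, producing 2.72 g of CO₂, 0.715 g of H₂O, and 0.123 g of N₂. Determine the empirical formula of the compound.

mol C = 2.72 g CO₂ ÷ 44.009 g/mol = 0.06181 mol
mol H = 2 × 0.715 g H₂O ÷ 18.015 g/mol = 0.07938 mol
mol N = 2 × 0.123 g N₂ ÷ 28.014 g/mol = 0.008781 mol
mass O = 1.65 − (0.7423 + 0.08001 + 0.1230) = 0.7046 g → mol O = 0.7046 ÷ 15.999 = 0.04404 mol
Divide by the smallest (0.008781 mol): C 7.038, H 9.039, N 1.000, O 5.016

C7H9NO5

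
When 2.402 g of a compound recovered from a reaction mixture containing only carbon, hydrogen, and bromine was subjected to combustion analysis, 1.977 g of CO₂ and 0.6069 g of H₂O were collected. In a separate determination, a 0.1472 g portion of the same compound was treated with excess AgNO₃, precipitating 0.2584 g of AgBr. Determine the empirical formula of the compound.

mol C = 1.977 g CO₂ ÷ 44.009 g/mol = 0.044923 mol
mol H = 2 × 0.6069 g H₂O ÷ 18.015 g/mol = 0.067377 mol
From the AgBr data: mol Br per gram of compound = (0.2584 ÷ 187.772) ÷ 0.1472 = 0.0093488 mol/g, so in the 2.402 g combustion sample mol Br = 0.022456 mol
Divide by the smallest (0.022456 mol): C 2.000, H 3.000, Br 1.000

C2H3Br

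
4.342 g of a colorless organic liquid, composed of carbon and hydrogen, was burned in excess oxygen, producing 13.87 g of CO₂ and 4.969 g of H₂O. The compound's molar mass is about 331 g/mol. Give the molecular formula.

C24H42

mol C = 13.87 g CO₂ ÷ 44.009 g/mol = 0.31516 mol
mol H = 2 × 4.969 g H₂O ÷ 18.015 g/mol = 0.55165 mol
Divide by the smallest (0.31516 mol): C 1.000, H 1.750
Multiplying each by 4 gives whole numbers: C 4.00, H 7.00
Empirical formula: C4H7
Empirical-formula mass = 55.10 g/mol; 331 ÷ 55.10 ≈ 6, so the molecular formula is C24H42.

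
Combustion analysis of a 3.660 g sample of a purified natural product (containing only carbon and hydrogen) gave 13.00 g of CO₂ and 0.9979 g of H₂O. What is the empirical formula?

C8H3

mol C = 13.00 g CO₂ ÷ 44.009 g/mol = 0.29539 mol
mol H = 2 × 0.9979 g H₂O ÷ 18.015 g/mol = 0.11079 mol
Divide by the smallest (0.11079 mol): C 2.666, H 1.000
Multiplying each by 3 gives whole numbers: C 8.00, H 3.00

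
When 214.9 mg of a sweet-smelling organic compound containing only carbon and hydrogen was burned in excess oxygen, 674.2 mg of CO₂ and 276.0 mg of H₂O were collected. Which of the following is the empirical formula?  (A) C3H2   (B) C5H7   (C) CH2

(C) CH2

mol C = 0.6742 g CO₂ ÷ 44.009 g/mol = 0.015320 mol
mol H = 2 × 0.2760 g H₂O ÷ 18.015 g/mol = 0.030641 mol
Divide by the smallest (0.015320 mol): C 1.000, H 2.000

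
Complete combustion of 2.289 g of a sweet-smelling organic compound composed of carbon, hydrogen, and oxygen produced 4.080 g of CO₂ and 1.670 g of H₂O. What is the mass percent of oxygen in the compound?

43.19%

mol C = 4.080 g CO₂ ÷ 44.009 g/mol = 0.092708 mol
mol H = 2 × 1.670 g H₂O ÷ 18.015 g/mol = 0.18540 mol
mass O = 2.289 − (1.1135 + 0.18688) = 0.98860 g → mol O = 0.98860 ÷ 15.999 = 0.061791 mol
mass % O = 0.98860 g ÷ 2.289 g × 100%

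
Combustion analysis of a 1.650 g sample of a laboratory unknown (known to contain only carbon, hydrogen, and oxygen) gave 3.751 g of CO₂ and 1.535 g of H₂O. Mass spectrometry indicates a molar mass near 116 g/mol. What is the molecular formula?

mol C = 3.751 g CO₂ ÷ 44.009 g/mol = 0.085233 mol
mol H = 2 × 1.535 g H₂O ÷ 18.015 g/mol = 0.17041 mol
mass O = 1.650 − (1.0237 + 0.17178) = 0.45449 g → mol O = 0.45449 ÷ 15.999 = 0.028408 mol
Divide by the smallest (0.028408 mol): C 3.000, H 5.999, O 1.000
Empirical formula: C3H6O
Empirical-formula mass = 58.08 g/mol; 116 ÷ 58.08 ≈ 2, so the molecular formula is C6H12O2.

C6H12O2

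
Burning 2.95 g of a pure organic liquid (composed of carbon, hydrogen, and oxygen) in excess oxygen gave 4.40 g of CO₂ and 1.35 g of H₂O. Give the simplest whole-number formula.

C2H3O2

mol C = 4.40 g CO₂ ÷ 44.009 g/mol = 0.09998 mol
mol H = 2 × 1.35 g H₂O ÷ 18.015 g/mol = 0.1499 mol
mass O = 2.95 − (1.201 + 0.1511) = 1.598 g → mol O = 1.598 ÷ 15.999 = 0.09989 mol
Divide by the smallest (0.09989 mol): C 1.001, H 1.500, O 1.000
Multiplying each by 2 gives whole numbers: C 2.00, H 3.00, O 2.00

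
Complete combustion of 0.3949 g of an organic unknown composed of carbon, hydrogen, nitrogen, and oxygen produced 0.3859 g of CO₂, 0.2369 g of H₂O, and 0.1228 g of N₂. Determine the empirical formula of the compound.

mol C = 0.3859 g CO₂ ÷ 44.009 g/mol = 0.0087687 mol
mol H = 2 × 0.2369 g H₂O ÷ 18.015 g/mol = 0.026300 mol
mol N = 2 × 0.1228 g N₂ ÷ 28.014 g/mol = 0.0087670 mol
mass O = 0.3949 − (0.10532 + 0.026511 + 0.12280) = 0.14027 g → mol O = 0.14027 ÷ 15.999 = 0.0087674 mol
Divide by the smallest (0.0087670 mol): C 1.000, H 3.000, N 1.000, O 1.000

CH3NO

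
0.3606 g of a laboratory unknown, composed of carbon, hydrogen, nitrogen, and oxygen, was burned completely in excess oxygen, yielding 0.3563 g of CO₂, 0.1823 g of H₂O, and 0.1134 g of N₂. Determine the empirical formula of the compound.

mol C = 0.3563 g CO₂ ÷ 44.009 g/mol = 0.0080961 mol
mol H = 2 × 0.1823 g H₂O ÷ 18.015 g/mol = 0.020239 mol
mol N = 2 × 0.1134 g N₂ ÷ 28.014 g/mol = 0.0080960 mol
mass O = 0.3606 − (0.097242 + 0.020401 + 0.11340) = 0.12956 g → mol O = 0.12956 ÷ 15.999 = 0.0080978 mol
Divide by the smallest (0.0080960 mol): C 1.000, H 2.500, N 1.000, O 1.000
Multiplying each by 2 gives whole numbers: C 2.00, H 5.00, N 2.00, O 2.00

C2H5N2O2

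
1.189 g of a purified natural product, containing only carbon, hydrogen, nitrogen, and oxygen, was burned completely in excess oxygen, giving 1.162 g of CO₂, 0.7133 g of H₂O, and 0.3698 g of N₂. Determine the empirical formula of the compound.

mol C = 1.162 g CO₂ ÷ 44.009 g/mol = 0.026404 mol
mol H = 2 × 0.7133 g H₂O ÷ 18.015 g/mol = 0.079190 mol
mol N = 2 × 0.3698 g N₂ ÷ 28.014 g/mol = 0.026401 mol
mass O = 1.189 − (0.31713 + 0.079823 + 0.36980) = 0.42224 g → mol O = 0.42224 ÷ 15.999 = 0.026392 mol
Divide by the smallest (0.026392 mol): C 1.000, H 3.001, N 1.000, O 1.000

CH3NO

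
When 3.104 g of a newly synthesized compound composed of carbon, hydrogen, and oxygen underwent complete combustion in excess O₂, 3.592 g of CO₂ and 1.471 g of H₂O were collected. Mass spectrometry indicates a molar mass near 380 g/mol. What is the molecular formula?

C10H20O15

mol C = 3.592 g CO₂ ÷ 44.009 g/mol = 0.081620 mol
mol H = 2 × 1.471 g H₂O ÷ 18.015 g/mol = 0.16331 mol
mass O = 3.104 − (0.98033 + 0.16461) = 1.9591 g → mol O = 1.9591 ÷ 15.999 = 0.12245 mol
Divide by the smallest (0.081620 mol): C 1.000, H 2.001, O 1.500
Multiplying each by 2 gives whole numbers: C 2.00, H 4.00, O 3.00
Empirical formula: C2H4O3
Empirical-formula mass = 76.05 g/mol; 380 ÷ 76.05 ≈ 5, so the molecular formula is C10H20O15.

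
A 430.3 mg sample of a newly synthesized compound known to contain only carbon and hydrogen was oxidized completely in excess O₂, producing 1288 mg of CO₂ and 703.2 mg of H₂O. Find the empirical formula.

C3H8

mol C = 1.288 g CO₂ ÷ 44.009 g/mol = 0.029267 mol
mol H = 2 × 0.7032 g H₂O ÷ 18.015 g/mol = 0.078068 mol
Divide by the smallest (0.029267 mol): C 1.000, H 2.667
Multiplying each by 3 gives whole numbers: C 3.00, H 8.00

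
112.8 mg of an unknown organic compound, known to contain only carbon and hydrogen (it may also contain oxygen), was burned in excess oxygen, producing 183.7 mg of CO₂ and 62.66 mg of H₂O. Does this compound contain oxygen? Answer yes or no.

yes

mol C = 0.1837 g CO₂ ÷ 44.009 g/mol = 0.0041741 mol
mol H = 2 × 0.06266 g H₂O ÷ 18.015 g/mol = 0.0069564 mol
C and H account for only 0.057148 g of the 0.1128 g sample; the remaining 0.055652 g must be oxygen.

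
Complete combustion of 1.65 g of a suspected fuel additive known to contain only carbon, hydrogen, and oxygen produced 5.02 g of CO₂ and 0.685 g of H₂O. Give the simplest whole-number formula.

C9H6O

mol C = 5.02 g CO₂ ÷ 44.009 g/mol = 0.1141 mol
mol H = 2 × 0.685 g H₂O ÷ 18.015 g/mol = 0.07605 mol
mass O = 1.65 − (1.370 + 0.07666) = 0.2033 g → mol O = 0.2033 ÷ 15.999 = 0.01271 mol
Divide by the smallest (0.01271 mol): C 8.978, H 5.985, O 1.000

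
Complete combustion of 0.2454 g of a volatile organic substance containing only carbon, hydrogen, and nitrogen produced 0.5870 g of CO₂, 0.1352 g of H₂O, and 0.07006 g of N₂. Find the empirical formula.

C8H9N3

mol C = 0.5870 g CO₂ ÷ 44.009 g/mol = 0.013338 mol
mol H = 2 × 0.1352 g H₂O ÷ 18.015 g/mol = 0.015010 mol
mol N = 2 × 0.07006 g N₂ ÷ 28.014 g/mol = 0.0050018 mol
Divide by the smallest (0.0050018 mol): C 2.667, H 3.001, N 1.000
Multiplying each by 3 gives whole numbers: C 8.00, H 9.00, N 3.00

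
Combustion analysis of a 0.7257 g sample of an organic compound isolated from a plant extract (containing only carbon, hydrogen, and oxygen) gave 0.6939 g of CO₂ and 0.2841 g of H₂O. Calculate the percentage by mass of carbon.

mol C = 0.6939 g CO₂ ÷ 44.009 g/mol = 0.015767 mol
mol H = 2 × 0.2841 g H₂O ÷ 18.015 g/mol = 0.031540 mol
mass O = 0.7257 − (0.18938 + 0.031793) = 0.50453 g → mol O = 0.50453 ÷ 15.999 = 0.031535 mol
mass % C = 0.18938 g ÷ 0.7257 g × 100%

26.10%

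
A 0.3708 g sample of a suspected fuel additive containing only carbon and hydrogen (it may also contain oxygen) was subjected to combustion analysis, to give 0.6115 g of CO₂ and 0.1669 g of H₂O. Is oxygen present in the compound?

yes

mol C = 0.6115 g CO₂ ÷ 44.009 g/mol = 0.013895 mol
mol H = 2 × 0.1669 g H₂O ÷ 18.015 g/mol = 0.018529 mol
C and H account for only 0.18557 g of the 0.3708 g sample; the remaining 0.18523 g must be oxygen.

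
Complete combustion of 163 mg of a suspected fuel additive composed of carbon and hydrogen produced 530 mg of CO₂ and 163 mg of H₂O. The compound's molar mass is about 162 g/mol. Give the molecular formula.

mol C = 0.530 g CO₂ ÷ 44.009 g/mol = 0.01204 mol
mol H = 2 × 0.163 g H₂O ÷ 18.015 g/mol = 0.01810 mol
Divide by the smallest (0.01204 mol): C 1.000, H 1.503
Multiplying each by 2 gives whole numbers: C 2.00, H 3.01
Empirical formula: C2H3
Empirical-formula mass = 27.05 g/mol; 162 ÷ 27.05 ≈ 6, so the molecular formula is C12H18.

C12H18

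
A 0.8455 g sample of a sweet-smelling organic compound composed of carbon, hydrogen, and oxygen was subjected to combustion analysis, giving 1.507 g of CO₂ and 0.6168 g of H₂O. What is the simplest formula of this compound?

mol C = 1.507 g CO₂ ÷ 44.009 g/mol = 0.034243 mol
mol H = 2 × 0.6168 g H₂O ÷ 18.015 g/mol = 0.068476 mol
mass O = 0.8455 − (0.41129 + 0.069024) = 0.36518 g → mol O = 0.36518 ÷ 15.999 = 0.022825 mol
Divide by the smallest (0.022825 mol): C 1.500, H 3.000, O 1.000
Multiplying each by 2 gives whole numbers: C 3.00, H 6.00, O 2.00

C3H6O2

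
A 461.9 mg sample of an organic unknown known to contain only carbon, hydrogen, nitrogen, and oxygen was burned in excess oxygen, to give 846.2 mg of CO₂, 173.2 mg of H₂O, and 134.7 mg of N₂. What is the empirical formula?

C4H4N2O

mol C = 0.8462 g CO₂ ÷ 44.009 g/mol = 0.019228 mol
mol H = 2 × 0.1732 g H₂O ÷ 18.015 g/mol = 0.019228 mol
mol N = 2 × 0.1347 g N₂ ÷ 28.014 g/mol = 0.0096166 mol
mass O = 0.4619 − (0.23095 + 0.019382 + 0.13470) = 0.076872 g → mol O = 0.076872 ÷ 15.999 = 0.0048048 mol
Divide by the smallest (0.0048048 mol): C 4.002, H 4.002, N 2.001, O 1.000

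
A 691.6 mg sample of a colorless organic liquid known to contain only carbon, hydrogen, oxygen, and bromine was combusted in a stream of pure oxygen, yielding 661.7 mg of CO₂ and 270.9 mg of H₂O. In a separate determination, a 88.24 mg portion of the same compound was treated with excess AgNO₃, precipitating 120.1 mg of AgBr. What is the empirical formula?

C3H6BrO

mol C = 0.6617 g CO₂ ÷ 44.009 g/mol = 0.015036 mol
mol H = 2 × 0.2709 g H₂O ÷ 18.015 g/mol = 0.030075 mol
From the AgBr data: mol Br per gram of compound = (0.1201 ÷ 187.772) ÷ 0.08824 = 0.0072485 mol/g, so in the 0.6916 g combustion sample mol Br = 0.0050130 mol
mass O = 0.6916 − (0.18059 + 0.030316 + 0.40056) = 0.080130 g → mol O = 0.080130 ÷ 15.999 = 0.0050084 mol
Divide by the smallest (0.0050084 mol): C 3.002, H 6.005, Br 1.001, O 1.000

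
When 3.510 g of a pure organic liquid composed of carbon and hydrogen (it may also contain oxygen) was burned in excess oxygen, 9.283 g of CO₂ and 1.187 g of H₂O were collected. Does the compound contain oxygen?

mol C = 9.283 g CO₂ ÷ 44.009 g/mol = 0.21093 mol
mol H = 2 × 1.187 g H₂O ÷ 18.015 g/mol = 0.13178 mol
C and H account for only 2.6664 g of the 3.510 g sample; the remaining 0.84364 g must be oxygen.

yes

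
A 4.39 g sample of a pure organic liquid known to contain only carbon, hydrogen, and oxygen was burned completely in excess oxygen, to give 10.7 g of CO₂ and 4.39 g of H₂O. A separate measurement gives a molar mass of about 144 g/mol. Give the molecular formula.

C8H16O2

mol C = 10.7 g CO₂ ÷ 44.009 g/mol = 0.2431 mol
mol H = 2 × 4.39 g H₂O ÷ 18.015 g/mol = 0.4874 mol
mass O = 4.39 − (2.920 + 0.4913) = 0.9785 g → mol O = 0.9785 ÷ 15.999 = 0.06116 mol
Divide by the smallest (0.06116 mol): C 3.975, H 7.969, O 1.000
Empirical formula: C4H8O
Empirical-formula mass = 72.11 g/mol; 144 ÷ 72.11 ≈ 2, so the molecular formula is C8H16O2.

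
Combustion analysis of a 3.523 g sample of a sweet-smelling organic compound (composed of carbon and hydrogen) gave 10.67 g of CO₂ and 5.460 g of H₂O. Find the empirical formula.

C2H5

mol C = 10.67 g CO₂ ÷ 44.009 g/mol = 0.24245 mol
mol H = 2 × 5.460 g H₂O ÷ 18.015 g/mol = 0.60616 mol
Divide by the smallest (0.24245 mol): C 1.000, H 2.500
Multiplying each by 2 gives whole numbers: C 2.00, H 5.00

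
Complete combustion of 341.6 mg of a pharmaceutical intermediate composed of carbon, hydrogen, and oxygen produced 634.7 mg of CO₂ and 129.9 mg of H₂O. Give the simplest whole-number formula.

mol C = 0.6347 g CO₂ ÷ 44.009 g/mol = 0.014422 mol
mol H = 2 × 0.1299 g H₂O ÷ 18.015 g/mol = 0.014421 mol
mass O = 0.3416 − (0.17322 + 0.014537) = 0.15384 g → mol O = 0.15384 ÷ 15.999 = 0.0096156 mol
Divide by the smallest (0.0096156 mol): C 1.500, H 1.500, O 1.000
Multiplying each by 2 gives whole numbers: C 3.00, H 3.00, O 2.00

C3H3O2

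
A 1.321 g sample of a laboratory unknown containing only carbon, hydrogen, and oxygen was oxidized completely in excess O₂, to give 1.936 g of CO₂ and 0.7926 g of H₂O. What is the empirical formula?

mol C = 1.936 g CO₂ ÷ 44.009 g/mol = 0.043991 mol
mol H = 2 × 0.7926 g H₂O ÷ 18.015 g/mol = 0.087993 mol
mass O = 1.321 − (0.52838 + 0.088697) = 0.70393 g → mol O = 0.70393 ÷ 15.999 = 0.043998 mol
Divide by the smallest (0.043991 mol): C 1.000, H 2.000, O 1.000

CH2O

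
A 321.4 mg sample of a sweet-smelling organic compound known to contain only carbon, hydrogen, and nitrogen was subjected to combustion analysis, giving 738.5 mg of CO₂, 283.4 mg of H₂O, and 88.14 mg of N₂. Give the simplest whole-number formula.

C8H15N3

mol C = 0.7385 g CO₂ ÷ 44.009 g/mol = 0.016781 mol
mol H = 2 × 0.2834 g H₂O ÷ 18.015 g/mol = 0.031463 mol
mol N = 2 × 0.08814 g N₂ ÷ 28.014 g/mol = 0.0062926 mol
Divide by the smallest (0.0062926 mol): C 2.667, H 5.000, N 1.000
Multiplying each by 3 gives whole numbers: C 8.00, H 15.00, N 3.00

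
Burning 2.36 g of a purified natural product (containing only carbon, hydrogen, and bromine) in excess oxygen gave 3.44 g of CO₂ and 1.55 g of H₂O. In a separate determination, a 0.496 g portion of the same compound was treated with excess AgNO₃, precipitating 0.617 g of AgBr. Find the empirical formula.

C5H11Br

mol C = 3.44 g CO₂ ÷ 44.009 g/mol = 0.07817 mol
mol H = 2 × 1.55 g H₂O ÷ 18.015 g/mol = 0.1721 mol
From the AgBr data: mol Br per gram of compound = (0.617 ÷ 187.772) ÷ 0.496 = 0.006625 mol/g, so in the 2.36 g combustion sample mol Br = 0.01563 mol
Divide by the smallest (0.01563 mol): C 5.000, H 11.006, Br 1.000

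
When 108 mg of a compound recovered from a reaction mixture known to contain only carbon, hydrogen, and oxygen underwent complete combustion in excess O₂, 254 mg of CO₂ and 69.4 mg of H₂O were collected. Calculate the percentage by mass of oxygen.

mol C = 0.254 g CO₂ ÷ 44.009 g/mol = 0.005772 mol
mol H = 2 × 0.0694 g H₂O ÷ 18.015 g/mol = 0.007705 mol
mass O = 0.108 − (0.06932 + 0.007766) = 0.03091 g → mol O = 0.03091 ÷ 15.999 = 0.001932 mol
mass % O = 0.03091 g ÷ 0.108 g × 100%

28.6%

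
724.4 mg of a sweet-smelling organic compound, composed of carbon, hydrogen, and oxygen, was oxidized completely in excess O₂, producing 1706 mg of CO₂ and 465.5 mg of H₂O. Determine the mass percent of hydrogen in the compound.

7.19%

mol C = 1.706 g CO₂ ÷ 44.009 g/mol = 0.038765 mol
mol H = 2 × 0.4655 g H₂O ÷ 18.015 g/mol = 0.051679 mol
mass O = 0.7244 − (0.46560 + 0.052093) = 0.20670 g → mol O = 0.20670 ÷ 15.999 = 0.012920 mol
mass % H = 0.052093 g ÷ 0.7244 g × 100%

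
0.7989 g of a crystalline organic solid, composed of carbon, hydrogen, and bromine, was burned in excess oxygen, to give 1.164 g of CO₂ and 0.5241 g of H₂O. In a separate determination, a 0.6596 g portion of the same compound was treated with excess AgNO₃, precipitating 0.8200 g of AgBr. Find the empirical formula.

mol C = 1.164 g CO₂ ÷ 44.009 g/mol = 0.026449 mol
mol H = 2 × 0.5241 g H₂O ÷ 18.015 g/mol = 0.058185 mol
From the AgBr data: mol Br per gram of compound = (0.8200 ÷ 187.772) ÷ 0.6596 = 0.0066207 mol/g, so in the 0.7989 g combustion sample mol Br = 0.0052893 mol
Divide by the smallest (0.0052893 mol): C 5.001, H 11.001, Br 1.000

C5H11Br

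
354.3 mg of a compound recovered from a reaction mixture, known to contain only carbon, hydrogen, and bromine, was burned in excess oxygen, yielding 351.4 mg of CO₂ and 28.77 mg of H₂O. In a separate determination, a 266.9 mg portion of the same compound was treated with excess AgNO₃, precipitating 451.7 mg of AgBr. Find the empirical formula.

mol C = 0.3514 g CO₂ ÷ 44.009 g/mol = 0.0079847 mol
mol H = 2 × 0.02877 g H₂O ÷ 18.015 g/mol = 0.0031940 mol
From the AgBr data: mol Br per gram of compound = (0.4517 ÷ 187.772) ÷ 0.2669 = 0.0090130 mol/g, so in the 0.3543 g combustion sample mol Br = 0.0031933 mol
Divide by the smallest (0.0031933 mol): C 2.500, H 1.000, Br 1.000
Multiplying each by 2 gives whole numbers: C 5.00, H 2.00, Br 2.00

C5H2Br2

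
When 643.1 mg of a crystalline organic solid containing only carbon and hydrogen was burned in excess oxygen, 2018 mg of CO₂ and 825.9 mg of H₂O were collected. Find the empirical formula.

CH2

mol C = 2.018 g CO₂ ÷ 44.009 g/mol = 0.045854 mol
mol H = 2 × 0.8259 g H₂O ÷ 18.015 g/mol = 0.091690 mol
Divide by the smallest (0.045854 mol): C 1.000, H 2.000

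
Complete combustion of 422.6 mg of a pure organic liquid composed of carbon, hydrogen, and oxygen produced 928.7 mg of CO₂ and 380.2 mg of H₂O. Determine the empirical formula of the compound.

mol C = 0.9287 g CO₂ ÷ 44.009 g/mol = 0.021103 mol
mol H = 2 × 0.3802 g H₂O ÷ 18.015 g/mol = 0.042209 mol
mass O = 0.4226 − (0.25346 + 0.042547) = 0.12659 g → mol O = 0.12659 ÷ 15.999 = 0.0079124 mol
Divide by the smallest (0.0079124 mol): C 2.667, H 5.335, O 1.000
Multiplying each by 3 gives whole numbers: C 8.00, H 16.00, O 3.00

C8H16O3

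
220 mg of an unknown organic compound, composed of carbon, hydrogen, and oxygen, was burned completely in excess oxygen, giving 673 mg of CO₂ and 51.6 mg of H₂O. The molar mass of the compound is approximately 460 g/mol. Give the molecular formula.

C32H12O4

mol C = 0.673 g CO₂ ÷ 44.009 g/mol = 0.01529 mol
mol H = 2 × 0.0516 g H₂O ÷ 18.015 g/mol = 0.005729 mol
mass O = 0.220 − (0.1837 + 0.005774) = 0.03055 g → mol O = 0.03055 ÷ 15.999 = 0.001909 mol
Divide by the smallest (0.001909 mol): C 8.009, H 3.000, O 1.000
Empirical formula: C8H3O
Empirical-formula mass = 115.11 g/mol; 460 ÷ 115.11 ≈ 4, so the molecular formula is C32H12O4.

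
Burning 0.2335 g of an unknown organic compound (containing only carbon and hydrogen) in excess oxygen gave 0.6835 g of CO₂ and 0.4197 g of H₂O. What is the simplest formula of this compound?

mol C = 0.6835 g CO₂ ÷ 44.009 g/mol = 0.015531 mol
mol H = 2 × 0.4197 g H₂O ÷ 18.015 g/mol = 0.046595 mol
Divide by the smallest (0.015531 mol): C 1.000, H 3.000

CH3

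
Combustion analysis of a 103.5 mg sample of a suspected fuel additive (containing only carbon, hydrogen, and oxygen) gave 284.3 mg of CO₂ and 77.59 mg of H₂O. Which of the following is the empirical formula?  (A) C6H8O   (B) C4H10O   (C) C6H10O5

(A) C6H8O

mol C = 0.2843 g CO₂ ÷ 44.009 g/mol = 0.0064600 mol
mol H = 2 × 0.07759 g H₂O ÷ 18.015 g/mol = 0.0086139 mol
mass O = 0.1035 − (0.077592 + 0.0086828) = 0.017226 g → mol O = 0.017226 ÷ 15.999 = 0.0010767 mol
Divide by the smallest (0.0010767 mol): C 6.000, H 8.001, O 1.000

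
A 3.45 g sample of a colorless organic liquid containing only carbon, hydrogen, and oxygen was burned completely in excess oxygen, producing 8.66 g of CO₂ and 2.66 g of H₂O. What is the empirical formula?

C4H6O

mol C = 8.66 g CO₂ ÷ 44.009 g/mol = 0.1968 mol
mol H = 2 × 2.66 g H₂O ÷ 18.015 g/mol = 0.2953 mol
mass O = 3.45 − (2.363 + 0.2977) = 0.7888 g → mol O = 0.7888 ÷ 15.999 = 0.04930 mol
Divide by the smallest (0.04930 mol): C 3.991, H 5.989, O 1.000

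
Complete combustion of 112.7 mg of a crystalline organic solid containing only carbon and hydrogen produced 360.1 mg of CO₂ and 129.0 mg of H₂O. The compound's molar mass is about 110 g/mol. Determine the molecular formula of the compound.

C8H14

mol C = 0.3601 g CO₂ ÷ 44.009 g/mol = 0.0081824 mol
mol H = 2 × 0.1290 g H₂O ÷ 18.015 g/mol = 0.014321 mol
Divide by the smallest (0.0081824 mol): C 1.000, H 1.750
Multiplying each by 4 gives whole numbers: C 4.00, H 7.00
Empirical formula: C4H7
Empirical-formula mass = 55.10 g/mol; 110 ÷ 55.10 ≈ 2, so the molecular formula is C8H14.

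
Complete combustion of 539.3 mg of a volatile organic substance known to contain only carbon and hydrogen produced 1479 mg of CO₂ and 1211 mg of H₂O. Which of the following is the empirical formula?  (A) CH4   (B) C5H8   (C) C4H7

mol C = 1.479 g CO₂ ÷ 44.009 g/mol = 0.033607 mol
mol H = 2 × 1.211 g H₂O ÷ 18.015 g/mol = 0.13444 mol
Divide by the smallest (0.033607 mol): C 1.000, H 4.000

(A) CH4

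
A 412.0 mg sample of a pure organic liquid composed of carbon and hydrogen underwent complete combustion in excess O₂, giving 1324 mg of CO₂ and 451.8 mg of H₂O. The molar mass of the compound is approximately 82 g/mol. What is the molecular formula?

mol C = 1.324 g CO₂ ÷ 44.009 g/mol = 0.030085 mol
mol H = 2 × 0.4518 g H₂O ÷ 18.015 g/mol = 0.050158 mol
Divide by the smallest (0.030085 mol): C 1.000, H 1.667
Multiplying each by 3 gives whole numbers: C 3.00, H 5.00
Empirical formula: C3H5
Empirical-formula mass = 41.07 g/mol; 82 ÷ 41.07 ≈ 2, so the molecular formula is C6H10.

C6H10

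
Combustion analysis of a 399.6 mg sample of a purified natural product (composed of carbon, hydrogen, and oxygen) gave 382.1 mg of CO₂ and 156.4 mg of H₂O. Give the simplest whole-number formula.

CH2O2

mol C = 0.3821 g CO₂ ÷ 44.009 g/mol = 0.0086823 mol
mol H = 2 × 0.1564 g H₂O ÷ 18.015 g/mol = 0.017363 mol
mass O = 0.3996 − (0.10428 + 0.017502) = 0.27781 g → mol O = 0.27781 ÷ 15.999 = 0.017364 mol
Divide by the smallest (0.0086823 mol): C 1.000, H 2.000, O 2.000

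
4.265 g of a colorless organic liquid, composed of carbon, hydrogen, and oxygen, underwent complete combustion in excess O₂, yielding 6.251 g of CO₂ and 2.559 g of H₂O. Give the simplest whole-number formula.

CH2O

mol C = 6.251 g CO₂ ÷ 44.009 g/mol = 0.14204 mol
mol H = 2 × 2.559 g H₂O ÷ 18.015 g/mol = 0.28410 mol
mass O = 4.265 − (1.7060 + 0.28637) = 2.2726 g → mol O = 2.2726 ÷ 15.999 = 0.14205 mol
Divide by the smallest (0.14204 mol): C 1.000, H 2.000, O 1.000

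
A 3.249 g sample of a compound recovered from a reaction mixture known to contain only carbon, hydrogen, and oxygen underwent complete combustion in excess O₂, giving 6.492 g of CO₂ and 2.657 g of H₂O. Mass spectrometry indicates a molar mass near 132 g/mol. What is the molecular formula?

mol C = 6.492 g CO₂ ÷ 44.009 g/mol = 0.14752 mol
mol H = 2 × 2.657 g H₂O ÷ 18.015 g/mol = 0.29498 mol
mass O = 3.249 − (1.7718 + 0.29734) = 1.1799 g → mol O = 1.1799 ÷ 15.999 = 0.073746 mol
Divide by the smallest (0.073746 mol): C 2.000, H 4.000, O 1.000
Empirical formula: C2H4O
Empirical-formula mass = 44.05 g/mol; 132 ÷ 44.05 ≈ 3, so the molecular formula is C6H12O3.

C6H12O3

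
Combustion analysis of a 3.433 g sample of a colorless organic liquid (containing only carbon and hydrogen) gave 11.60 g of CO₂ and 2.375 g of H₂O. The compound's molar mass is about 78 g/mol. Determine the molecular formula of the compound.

mol C = 11.60 g CO₂ ÷ 44.009 g/mol = 0.26358 mol
mol H = 2 × 2.375 g H₂O ÷ 18.015 g/mol = 0.26367 mol
Divide by the smallest (0.26358 mol): C 1.000, H 1.000
Empirical formula: CH
Empirical-formula mass = 13.02 g/mol; 78 ÷ 13.02 ≈ 6, so the molecular formula is C6H6.

C6H6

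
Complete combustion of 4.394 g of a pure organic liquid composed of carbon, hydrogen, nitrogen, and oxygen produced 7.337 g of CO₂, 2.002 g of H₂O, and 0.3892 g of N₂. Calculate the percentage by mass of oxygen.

mol C = 7.337 g CO₂ ÷ 44.009 g/mol = 0.16672 mol
mol H = 2 × 2.002 g H₂O ÷ 18.015 g/mol = 0.22226 mol
mol N = 2 × 0.3892 g N₂ ÷ 28.014 g/mol = 0.027786 mol
mass O = 4.394 − (2.0024 + 0.22404 + 0.38920) = 1.7783 g → mol O = 1.7783 ÷ 15.999 = 0.11115 mol
mass % O = 1.7783 g ÷ 4.394 g × 100%

40.47%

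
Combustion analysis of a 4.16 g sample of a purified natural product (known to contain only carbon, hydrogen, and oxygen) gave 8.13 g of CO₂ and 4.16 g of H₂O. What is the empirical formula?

mol C = 8.13 g CO₂ ÷ 44.009 g/mol = 0.1847 mol
mol H = 2 × 4.16 g H₂O ÷ 18.015 g/mol = 0.4618 mol
mass O = 4.16 − (2.219 + 0.4655) = 1.476 g → mol O = 1.476 ÷ 15.999 = 0.09223 mol
Divide by the smallest (0.09223 mol): C 2.003, H 5.007, O 1.000

C2H5O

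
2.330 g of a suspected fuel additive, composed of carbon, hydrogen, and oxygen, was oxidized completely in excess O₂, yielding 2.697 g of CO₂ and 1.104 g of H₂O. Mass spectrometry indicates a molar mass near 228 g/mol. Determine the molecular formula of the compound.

mol C = 2.697 g CO₂ ÷ 44.009 g/mol = 0.061283 mol
mol H = 2 × 1.104 g H₂O ÷ 18.015 g/mol = 0.12256 mol
mass O = 2.330 − (0.73607 + 0.12355) = 1.4704 g → mol O = 1.4704 ÷ 15.999 = 0.091905 mol
Divide by the smallest (0.061283 mol): C 1.000, H 2.000, O 1.500
Multiplying each by 2 gives whole numbers: C 2.00, H 4.00, O 3.00
Empirical formula: C2H4O3
Empirical-formula mass = 76.05 g/mol; 228 ÷ 76.05 ≈ 3, so the molecular formula is C6H12O9.

C6H12O9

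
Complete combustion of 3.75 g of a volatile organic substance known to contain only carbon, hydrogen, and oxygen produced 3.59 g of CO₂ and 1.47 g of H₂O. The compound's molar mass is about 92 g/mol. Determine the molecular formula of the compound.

mol C = 3.59 g CO₂ ÷ 44.009 g/mol = 0.08157 mol
mol H = 2 × 1.47 g H₂O ÷ 18.015 g/mol = 0.1632 mol
mass O = 3.75 − (0.9798 + 0.1645) = 2.606 g → mol O = 2.606 ÷ 15.999 = 0.1629 mol
Divide by the smallest (0.08157 mol): C 1.000, H 2.001, O 1.997
Empirical formula: CH2O2
Empirical-formula mass = 46.02 g/mol; 92 ÷ 46.02 ≈ 2, so the molecular formula is C2H4O4.

C2H4O4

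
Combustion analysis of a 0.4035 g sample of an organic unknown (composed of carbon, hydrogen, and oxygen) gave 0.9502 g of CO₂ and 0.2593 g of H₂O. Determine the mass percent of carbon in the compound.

64.27%

mol C = 0.9502 g CO₂ ÷ 44.009 g/mol = 0.021591 mol
mol H = 2 × 0.2593 g H₂O ÷ 18.015 g/mol = 0.028787 mol
mass O = 0.4035 − (0.25933 + 0.029017) = 0.11515 g → mol O = 0.11515 ÷ 15.999 = 0.0071975 mol
mass % C = 0.25933 g ÷ 0.4035 g × 100%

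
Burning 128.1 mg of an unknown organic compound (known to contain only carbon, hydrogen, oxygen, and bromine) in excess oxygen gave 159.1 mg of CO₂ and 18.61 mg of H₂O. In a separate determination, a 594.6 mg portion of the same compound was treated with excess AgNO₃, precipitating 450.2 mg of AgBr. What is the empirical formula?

C7H4BrO5

mol C = 0.1591 g CO₂ ÷ 44.009 g/mol = 0.0036152 mol
mol H = 2 × 0.01861 g H₂O ÷ 18.015 g/mol = 0.0020661 mol
From the AgBr data: mol Br per gram of compound = (0.4502 ÷ 187.772) ÷ 0.5946 = 0.0040323 mol/g, so in the 0.1281 g combustion sample mol Br = 0.00051653 mol
mass O = 0.1281 − (0.043422 + 0.0020826 + 0.041273) = 0.041322 g → mol O = 0.041322 ÷ 15.999 = 0.0025828 mol
Divide by the smallest (0.00051653 mol): C 6.999, H 4.000, Br 1.000, O 5.000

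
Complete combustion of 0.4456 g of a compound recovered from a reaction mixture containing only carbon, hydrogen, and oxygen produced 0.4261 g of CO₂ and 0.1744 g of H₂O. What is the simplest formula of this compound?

CH2O2

mol C = 0.4261 g CO₂ ÷ 44.009 g/mol = 0.0096821 mol
mol H = 2 × 0.1744 g H₂O ÷ 18.015 g/mol = 0.019362 mol
mass O = 0.4456 − (0.11629 + 0.019517) = 0.30979 g → mol O = 0.30979 ÷ 15.999 = 0.019363 mol
Divide by the smallest (0.0096821 mol): C 1.000, H 2.000, O 2.000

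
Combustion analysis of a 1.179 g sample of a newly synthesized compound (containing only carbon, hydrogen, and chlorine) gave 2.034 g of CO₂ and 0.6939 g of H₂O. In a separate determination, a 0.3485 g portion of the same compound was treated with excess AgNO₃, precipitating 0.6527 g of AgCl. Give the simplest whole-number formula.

C3H5Cl

mol C = 2.034 g CO₂ ÷ 44.009 g/mol = 0.046218 mol
mol H = 2 × 0.6939 g H₂O ÷ 18.015 g/mol = 0.077036 mol
From the AgCl data: mol Cl per gram of compound = (0.6527 ÷ 143.318) ÷ 0.3485 = 0.013068 mol/g, so in the 1.179 g combustion sample mol Cl = 0.015407 mol
Divide by the smallest (0.015407 mol): C 3.000, H 5.000, Cl 1.000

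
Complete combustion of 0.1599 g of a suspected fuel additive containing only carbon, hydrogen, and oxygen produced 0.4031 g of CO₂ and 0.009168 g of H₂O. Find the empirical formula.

mol C = 0.4031 g CO₂ ÷ 44.009 g/mol = 0.0091595 mol
mol H = 2 × 0.009168 g H₂O ÷ 18.015 g/mol = 0.0010178 mol
mass O = 0.1599 − (0.11001 + 0.0010260) = 0.048859 g → mol O = 0.048859 ÷ 15.999 = 0.0030539 mol
Divide by the smallest (0.0010178 mol): C 8.999, H 1.000, O 3.000

C9HO3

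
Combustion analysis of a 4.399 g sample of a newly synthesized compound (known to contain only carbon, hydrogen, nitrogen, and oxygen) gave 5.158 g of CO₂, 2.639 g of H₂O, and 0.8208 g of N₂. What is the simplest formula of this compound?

C2H5NO2

mol C = 5.158 g CO₂ ÷ 44.009 g/mol = 0.11720 mol
mol H = 2 × 2.639 g H₂O ÷ 18.015 g/mol = 0.29298 mol
mol N = 2 × 0.8208 g N₂ ÷ 28.014 g/mol = 0.058599 mol
mass O = 4.399 − (1.4077 + 0.29532 + 0.82080) = 1.8751 g → mol O = 1.8751 ÷ 15.999 = 0.11720 mol
Divide by the smallest (0.058599 mol): C 2.000, H 5.000, N 1.000, O 2.000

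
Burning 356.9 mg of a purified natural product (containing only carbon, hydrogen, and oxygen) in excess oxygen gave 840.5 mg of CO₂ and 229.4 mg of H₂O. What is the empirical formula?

C3H4O

mol C = 0.8405 g CO₂ ÷ 44.009 g/mol = 0.019098 mol
mol H = 2 × 0.2294 g H₂O ÷ 18.015 g/mol = 0.025468 mol
mass O = 0.3569 − (0.22939 + 0.025671) = 0.10184 g → mol O = 0.10184 ÷ 15.999 = 0.0063653 mol
Divide by the smallest (0.0063653 mol): C 3.000, H 4.001, O 1.000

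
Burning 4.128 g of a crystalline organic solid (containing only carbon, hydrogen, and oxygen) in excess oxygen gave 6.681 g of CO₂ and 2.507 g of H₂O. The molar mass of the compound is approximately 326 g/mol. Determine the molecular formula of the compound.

C12H22O10

mol C = 6.681 g CO₂ ÷ 44.009 g/mol = 0.15181 mol
mol H = 2 × 2.507 g H₂O ÷ 18.015 g/mol = 0.27832 mol
mass O = 4.128 − (1.8234 + 0.28055) = 2.0241 g → mol O = 2.0241 ÷ 15.999 = 0.12651 mol
Divide by the smallest (0.12651 mol): C 1.200, H 2.200, O 1.000
Multiplying each by 5 gives whole numbers: C 6.00, H 11.00, O 5.00
Empirical formula: C6H11O5
Empirical-formula mass = 163.15 g/mol; 326 ÷ 163.15 ≈ 2, so the molecular formula is C12H22O10.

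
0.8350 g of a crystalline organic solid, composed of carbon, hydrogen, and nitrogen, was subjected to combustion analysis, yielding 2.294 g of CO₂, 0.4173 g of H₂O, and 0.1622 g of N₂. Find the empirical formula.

mol C = 2.294 g CO₂ ÷ 44.009 g/mol = 0.052126 mol
mol H = 2 × 0.4173 g H₂O ÷ 18.015 g/mol = 0.046328 mol
mol N = 2 × 0.1622 g N₂ ÷ 28.014 g/mol = 0.011580 mol
Divide by the smallest (0.011580 mol): C 4.501, H 4.001, N 1.000
Multiplying each by 2 gives whole numbers: C 9.00, H 8.00, N 2.00

C9H8N2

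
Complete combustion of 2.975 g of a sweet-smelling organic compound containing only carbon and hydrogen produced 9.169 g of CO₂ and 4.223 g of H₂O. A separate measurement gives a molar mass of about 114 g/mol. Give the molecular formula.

C8H18

mol C = 9.169 g CO₂ ÷ 44.009 g/mol = 0.20834 mol
mol H = 2 × 4.223 g H₂O ÷ 18.015 g/mol = 0.46883 mol
Divide by the smallest (0.20834 mol): C 1.000, H 2.250
Multiplying each by 4 gives whole numbers: C 4.00, H 9.00
Empirical formula: C4H9
Empirical-formula mass = 57.12 g/mol; 114 ÷ 57.12 ≈ 2, so the molecular formula is C8H18.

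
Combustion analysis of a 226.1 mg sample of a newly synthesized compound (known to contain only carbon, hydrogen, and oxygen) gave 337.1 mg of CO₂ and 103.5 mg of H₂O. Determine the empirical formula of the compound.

C2H3O2

mol C = 0.3371 g CO₂ ÷ 44.009 g/mol = 0.0076598 mol
mol H = 2 × 0.1035 g H₂O ÷ 18.015 g/mol = 0.011490 mol
mass O = 0.2261 − (0.092002 + 0.011582) = 0.12252 g → mol O = 0.12252 ÷ 15.999 = 0.0076577 mol
Divide by the smallest (0.0076577 mol): C 1.000, H 1.501, O 1.000
Multiplying each by 2 gives whole numbers: C 2.00, H 3.00, O 2.00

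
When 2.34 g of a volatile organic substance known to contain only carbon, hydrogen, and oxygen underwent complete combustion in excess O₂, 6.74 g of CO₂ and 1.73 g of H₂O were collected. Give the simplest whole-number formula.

mol C = 6.74 g CO₂ ÷ 44.009 g/mol = 0.1532 mol
mol H = 2 × 1.73 g H₂O ÷ 18.015 g/mol = 0.1921 mol
mass O = 2.34 − (1.839 + 0.1936) = 0.3069 g → mol O = 0.3069 ÷ 15.999 = 0.01918 mol
Divide by the smallest (0.01918 mol): C 7.984, H 10.012, O 1.000

C8H10O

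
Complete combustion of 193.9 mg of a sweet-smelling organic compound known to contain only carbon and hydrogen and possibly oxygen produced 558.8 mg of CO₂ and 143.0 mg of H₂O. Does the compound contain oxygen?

yes

mol C = 0.5588 g CO₂ ÷ 44.009 g/mol = 0.012697 mol
mol H = 2 × 0.1430 g H₂O ÷ 18.015 g/mol = 0.015876 mol
C and H account for only 0.16851 g of the 0.1939 g sample; the remaining 0.025389 g must be oxygen.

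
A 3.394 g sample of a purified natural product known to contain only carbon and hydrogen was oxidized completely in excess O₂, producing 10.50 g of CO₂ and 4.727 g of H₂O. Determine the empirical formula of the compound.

mol C = 10.50 g CO₂ ÷ 44.009 g/mol = 0.23859 mol
mol H = 2 × 4.727 g H₂O ÷ 18.015 g/mol = 0.52478 mol
Divide by the smallest (0.23859 mol): C 1.000, H 2.200
Multiplying each by 5 gives whole numbers: C 5.00, H 11.00

C5H11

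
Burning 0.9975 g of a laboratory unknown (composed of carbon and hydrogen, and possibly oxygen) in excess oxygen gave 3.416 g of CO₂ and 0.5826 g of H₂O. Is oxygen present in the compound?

mol C = 3.416 g CO₂ ÷ 44.009 g/mol = 0.077620 mol
mol H = 2 × 0.5826 g H₂O ÷ 18.015 g/mol = 0.064679 mol
C and H together account for 0.99750 g — essentially the entire 0.9975 g sample — so the compound contains no oxygen.

no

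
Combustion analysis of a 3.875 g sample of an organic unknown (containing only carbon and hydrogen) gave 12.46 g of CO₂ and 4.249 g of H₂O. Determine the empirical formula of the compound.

C3H5

mol C = 12.46 g CO₂ ÷ 44.009 g/mol = 0.28312 mol
mol H = 2 × 4.249 g H₂O ÷ 18.015 g/mol = 0.47172 mol
Divide by the smallest (0.28312 mol): C 1.000, H 1.666
Multiplying each by 3 gives whole numbers: C 3.00, H 5.00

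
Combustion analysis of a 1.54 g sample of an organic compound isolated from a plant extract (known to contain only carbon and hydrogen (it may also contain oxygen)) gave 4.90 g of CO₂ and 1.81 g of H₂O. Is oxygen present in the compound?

no

mol C = 4.90 g CO₂ ÷ 44.009 g/mol = 0.1113 mol
mol H = 2 × 1.81 g H₂O ÷ 18.015 g/mol = 0.2009 mol
C and H together account for 1.540 g — essentially the entire 1.54 g sample — so the compound contains no oxygen.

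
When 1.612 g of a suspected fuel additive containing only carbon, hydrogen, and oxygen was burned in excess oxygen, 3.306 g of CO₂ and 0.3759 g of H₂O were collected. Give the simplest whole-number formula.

mol C = 3.306 g CO₂ ÷ 44.009 g/mol = 0.075121 mol
mol H = 2 × 0.3759 g H₂O ÷ 18.015 g/mol = 0.041732 mol
mass O = 1.612 − (0.90228 + 0.042066) = 0.66766 g → mol O = 0.66766 ÷ 15.999 = 0.041731 mol
Divide by the smallest (0.041731 mol): C 1.800, H 1.000, O 1.000
Multiplying each by 5 gives whole numbers: C 9.00, H 5.00, O 5.00

C9H5O5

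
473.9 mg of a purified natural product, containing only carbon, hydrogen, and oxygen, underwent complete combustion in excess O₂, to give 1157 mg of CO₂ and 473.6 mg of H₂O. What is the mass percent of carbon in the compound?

66.63%

mol C = 1.157 g CO₂ ÷ 44.009 g/mol = 0.026290 mol
mol H = 2 × 0.4736 g H₂O ÷ 18.015 g/mol = 0.052578 mol
mass O = 0.4739 − (0.31577 + 0.052999) = 0.10513 g → mol O = 0.10513 ÷ 15.999 = 0.0065711 mol
mass % C = 0.31577 g ÷ 0.4739 g × 100%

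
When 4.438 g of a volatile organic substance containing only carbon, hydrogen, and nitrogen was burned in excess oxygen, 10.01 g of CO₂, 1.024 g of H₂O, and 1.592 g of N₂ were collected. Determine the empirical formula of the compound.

C2HN

mol C = 10.01 g CO₂ ÷ 44.009 g/mol = 0.22745 mol
mol H = 2 × 1.024 g H₂O ÷ 18.015 g/mol = 0.11368 mol
mol N = 2 × 1.592 g N₂ ÷ 28.014 g/mol = 0.11366 mol
Divide by the smallest (0.11366 mol): C 2.001, H 1.000, N 1.000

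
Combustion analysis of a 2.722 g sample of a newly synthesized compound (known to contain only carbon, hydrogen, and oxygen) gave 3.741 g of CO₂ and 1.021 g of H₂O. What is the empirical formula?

C6H8O7

mol C = 3.741 g CO₂ ÷ 44.009 g/mol = 0.085005 mol
mol H = 2 × 1.021 g H₂O ÷ 18.015 g/mol = 0.11335 mol
mass O = 2.722 − (1.0210 + 0.11426) = 1.5867 g → mol O = 1.5867 ÷ 15.999 = 0.099178 mol
Divide by the smallest (0.085005 mol): C 1.000, H 1.333, O 1.167
Multiplying each by 6 gives whole numbers: C 6.00, H 8.00, O 7.00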